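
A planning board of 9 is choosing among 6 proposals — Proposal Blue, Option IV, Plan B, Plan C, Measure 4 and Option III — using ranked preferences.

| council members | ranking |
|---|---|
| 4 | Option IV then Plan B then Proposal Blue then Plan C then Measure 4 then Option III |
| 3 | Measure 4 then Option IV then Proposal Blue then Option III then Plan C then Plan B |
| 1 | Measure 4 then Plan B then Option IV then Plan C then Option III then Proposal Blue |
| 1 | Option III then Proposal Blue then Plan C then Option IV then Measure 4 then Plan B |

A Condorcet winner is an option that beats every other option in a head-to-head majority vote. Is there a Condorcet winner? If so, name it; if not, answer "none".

Head-to-head results (9 council members):
Proposal Blue vs Option IV: Option IV wins 8–1.
Proposal Blue–Plan B: Plan B 5–4.
Proposal Blue vs Plan C: Proposal Blue, 8–1.
Proposal Blue vs Measure 4: 4+1 = 5 for Proposal Blue, 4 for Measure 4 — Proposal Blue by 5–4.
Proposal Blue vs Option III: Proposal Blue, 7–2.
Option IV–Plan B: Option IV 8–1.
Option IV vs Plan C: 8 to 1, Option IV.
Option IV vs Measure 4: Option IV, 5–4.
Option IV vs Option III: Option IV wins 8–1.
Plan B vs Plan C: Plan B is ranked higher on 4+1 = 5 ballots, Plan C on 4. Plan B wins 5–4.
Plan B vs Measure 4: Measure 4 wins 5–4.
Plan B vs Option III: 5 to 4, Plan B.
Plan C–Measure 4: Plan C 5–4.
Plan C vs Option III: Plan C is ranked higher on 4+1 = 5 ballots, Option III on 4. Plan C wins 5–4.
Measure 4–Option III: Measure 4 8–1.
Option IV beats each of Proposal Blue, Plan B, Plan C, Measure 4, Option III — Option IV is the Condorcet winner.

Option IV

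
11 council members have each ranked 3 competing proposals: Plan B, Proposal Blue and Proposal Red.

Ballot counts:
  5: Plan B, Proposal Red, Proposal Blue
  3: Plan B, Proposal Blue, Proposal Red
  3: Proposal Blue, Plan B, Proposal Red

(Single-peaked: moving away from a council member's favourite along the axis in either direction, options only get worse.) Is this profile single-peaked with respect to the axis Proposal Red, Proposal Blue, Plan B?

no

Axis positions: Proposal Red=1, Proposal Blue=2, Plan B=3.
Faction 1: ranking walks positions 3-1-2; Proposal Red is ranked above Proposal Blue even though Proposal Blue lies between Proposal Red and the peak Plan B on the axis — preferences dip and rise again. Not single-peaked.
Faction 2 (peak Plan B at position 3): ranking walks positions 3-2-1, expanding outward from the peak — single-peaked.
Faction 3 (peak Proposal Blue at position 2): ranking walks positions 2-3-1, expanding outward from the peak — single-peaked.
Faction 1 violates single-peakedness, so the profile is not single-peaked on this axis.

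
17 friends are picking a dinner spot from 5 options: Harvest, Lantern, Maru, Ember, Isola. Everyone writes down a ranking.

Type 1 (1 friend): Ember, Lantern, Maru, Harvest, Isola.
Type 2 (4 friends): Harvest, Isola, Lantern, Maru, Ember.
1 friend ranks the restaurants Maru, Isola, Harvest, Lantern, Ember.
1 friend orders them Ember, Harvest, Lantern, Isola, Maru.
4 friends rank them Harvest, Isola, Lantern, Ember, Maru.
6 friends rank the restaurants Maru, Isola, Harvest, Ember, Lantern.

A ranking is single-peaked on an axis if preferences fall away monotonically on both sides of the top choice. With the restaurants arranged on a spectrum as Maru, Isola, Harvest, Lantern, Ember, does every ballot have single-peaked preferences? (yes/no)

no

Axis positions: Maru=1, Isola=2, Harvest=3, Lantern=4, Ember=5.
Type 1: ranking walks positions 5-4-1-3-2; Maru is ranked above Harvest even though Harvest lies between Maru and the peak Ember on the axis — preferences dip and rise again. Not single-peaked.
Type 2 (peak Harvest at position 3): ranking walks positions 3-2-4-1-5, expanding outward from the peak — single-peaked.
Type 3 (peak Maru at position 1): ranking walks positions 1-2-3-4-5, expanding outward from the peak — single-peaked.
Type 4: ranking walks positions 5-3-4-2-1; Harvest is ranked above Lantern even though Lantern lies between Harvest and the peak Ember on the axis — preferences dip and rise again. Not single-peaked.
Type 5 (peak Harvest at position 3): ranking walks positions 3-2-4-5-1, expanding outward from the peak — single-peaked.
Type 6: ranking walks positions 1-2-3-5-4; Ember is ranked above Lantern even though Lantern lies between Ember and the peak Maru on the axis — preferences dip and rise again. Not single-peaked.
Type 1 violates single-peakedness, so the profile is not single-peaked on this axis.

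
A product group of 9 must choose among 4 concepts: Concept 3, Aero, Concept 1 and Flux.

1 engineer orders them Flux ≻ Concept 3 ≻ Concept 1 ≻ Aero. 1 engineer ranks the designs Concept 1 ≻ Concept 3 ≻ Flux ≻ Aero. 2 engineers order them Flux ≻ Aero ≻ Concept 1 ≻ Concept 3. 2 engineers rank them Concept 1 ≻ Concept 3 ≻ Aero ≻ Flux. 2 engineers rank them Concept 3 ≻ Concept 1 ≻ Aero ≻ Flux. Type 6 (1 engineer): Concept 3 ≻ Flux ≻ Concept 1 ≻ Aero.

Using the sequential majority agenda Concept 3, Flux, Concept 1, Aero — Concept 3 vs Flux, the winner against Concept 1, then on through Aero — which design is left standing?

Round 1: Concept 3 vs Flux — 6–3, Concept 3 advances.
Round 2: Concept 3 vs Concept 1 — 4–5, Concept 1 advances.
Round 3: Concept 1 vs Aero — 7–2, Concept 1 advances.
The agenda winner is Concept 1.

Concept 1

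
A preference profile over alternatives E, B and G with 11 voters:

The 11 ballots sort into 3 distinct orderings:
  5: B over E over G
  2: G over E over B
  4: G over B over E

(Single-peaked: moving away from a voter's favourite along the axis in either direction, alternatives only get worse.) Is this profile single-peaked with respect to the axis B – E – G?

Axis positions: B=1, E=2, G=3.
Bloc 1 (peak B at position 1): ranking walks positions 1-2-3, expanding outward from the peak — single-peaked.
Bloc 2 (peak G at position 3): ranking walks positions 3-2-1, expanding outward from the peak — single-peaked.
Bloc 3: ranking walks positions 3-1-2; B is ranked above E even though E lies between B and the peak G on the axis — preferences dip and rise again. Not single-peaked.
Bloc 3 violates single-peakedness, so the profile is not single-peaked on this axis.

no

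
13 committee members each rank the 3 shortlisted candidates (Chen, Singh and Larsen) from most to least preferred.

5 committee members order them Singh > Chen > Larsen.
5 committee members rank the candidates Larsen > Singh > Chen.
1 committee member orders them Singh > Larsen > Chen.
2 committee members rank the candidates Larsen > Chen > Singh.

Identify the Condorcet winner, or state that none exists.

Larsen

Head-to-head results (13 committee members):
Chen vs Singh: Singh wins 11–2.
Chen vs Larsen: Larsen wins 8–5.
Singh–Larsen: Larsen 7–6.
Larsen wins every pairwise contest, so Larsen is the Condorcet winner.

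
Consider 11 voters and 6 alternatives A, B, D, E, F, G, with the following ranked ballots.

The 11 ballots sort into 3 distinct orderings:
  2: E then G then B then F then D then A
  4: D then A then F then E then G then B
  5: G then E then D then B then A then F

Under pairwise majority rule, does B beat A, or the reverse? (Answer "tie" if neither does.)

Ballots ranking B above A: 2 + 5 = 7.
Ballots ranking A above B: 11 − 7 = 4.
B wins the head-to-head 7–4.

B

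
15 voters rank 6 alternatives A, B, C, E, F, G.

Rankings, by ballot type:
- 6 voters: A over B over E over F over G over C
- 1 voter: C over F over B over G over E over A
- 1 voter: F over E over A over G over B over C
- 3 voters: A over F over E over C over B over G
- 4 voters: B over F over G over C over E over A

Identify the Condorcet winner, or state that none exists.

Pairwise majorities:
A vs B: 6+1+3 = 10 for A, 5 for B — A by 10–5.
A vs C: A, 10–5.
A vs E: 6+3 = 9 for A, 6 for E — A by 9–6.
A vs F: 6+3 = 9 for A, 6 for F — A by 9–6.
A–G: A 10–5.
B vs C: 11 to 4, B.
B vs E: B, 11–4.
B vs F: B, 10–5.
B vs G: B, 14–1.
C vs E: E wins 10–5.
C vs F: F wins 14–1.
C vs G: 4 to 11, G.
E vs F: 6 to 9, F.
E vs G: 6+1+3 = 10 for E, 5 for G — E by 10–5.
F–G: F 15–0.
A beats each of B, C, E, F, G — A is the Condorcet winner.

A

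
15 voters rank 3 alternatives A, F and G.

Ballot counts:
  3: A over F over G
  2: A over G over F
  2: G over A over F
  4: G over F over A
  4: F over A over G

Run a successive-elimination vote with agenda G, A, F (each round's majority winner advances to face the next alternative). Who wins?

F

Round 1: G vs A — 6–9, A advances.
Round 2: A vs F — 7–8, F advances.
F survives the agenda.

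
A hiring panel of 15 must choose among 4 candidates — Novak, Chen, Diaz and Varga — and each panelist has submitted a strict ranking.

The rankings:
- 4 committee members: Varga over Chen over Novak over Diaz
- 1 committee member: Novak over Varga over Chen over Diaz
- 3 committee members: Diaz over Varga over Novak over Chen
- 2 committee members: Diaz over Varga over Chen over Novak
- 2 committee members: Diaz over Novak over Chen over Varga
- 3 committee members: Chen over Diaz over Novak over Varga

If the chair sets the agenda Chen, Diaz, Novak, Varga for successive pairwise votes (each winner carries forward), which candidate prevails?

Varga

Round 1: Chen vs Diaz — 8–7, Chen advances.
Round 2: Chen vs Novak — 9–6, Chen advances.
Round 3: Chen vs Varga — 5–10, Varga advances.
Varga survives the agenda.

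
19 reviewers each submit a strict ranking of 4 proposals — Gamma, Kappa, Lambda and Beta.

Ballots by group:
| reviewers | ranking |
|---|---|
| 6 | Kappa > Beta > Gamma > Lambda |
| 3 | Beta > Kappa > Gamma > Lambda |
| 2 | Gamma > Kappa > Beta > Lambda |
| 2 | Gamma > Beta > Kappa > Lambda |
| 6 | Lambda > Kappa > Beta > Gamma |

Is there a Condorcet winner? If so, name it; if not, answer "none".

Pairwise majorities:
Gamma vs Kappa: 2+2 = 4 for Gamma, 15 for Kappa — Kappa by 15–4.
Gamma vs Lambda: Gamma wins 13–6.
Gamma vs Beta: Beta, 15–4.
Kappa vs Lambda: Kappa wins 13–6.
Kappa vs Beta: 6+2+6 = 14 for Kappa, 5 for Beta — Kappa by 14–5.
Lambda vs Beta: Beta wins 13–6.
Kappa wins every pairwise contest, so Kappa is the Condorcet winner.

Kappa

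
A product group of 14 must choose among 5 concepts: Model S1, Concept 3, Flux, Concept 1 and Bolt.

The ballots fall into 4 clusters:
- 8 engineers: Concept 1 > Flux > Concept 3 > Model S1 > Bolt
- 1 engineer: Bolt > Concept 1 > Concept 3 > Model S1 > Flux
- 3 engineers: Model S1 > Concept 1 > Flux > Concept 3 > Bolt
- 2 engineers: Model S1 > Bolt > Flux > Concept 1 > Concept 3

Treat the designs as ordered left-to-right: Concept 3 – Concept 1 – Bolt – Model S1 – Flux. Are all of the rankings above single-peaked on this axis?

Axis positions: Concept 3=1, Concept 1=2, Bolt=3, Model S1=4, Flux=5.
Cluster 1: ranking walks positions 2-5-1-4-3; Flux is ranked above Bolt even though Bolt lies between Flux and the peak Concept 1 on the axis — preferences dip and rise again. Not single-peaked.
Cluster 2 (peak Bolt at position 3): ranking walks positions 3-2-1-4-5, expanding outward from the peak — single-peaked.
Cluster 3: ranking walks positions 4-2-5-1-3; Concept 1 is ranked above Bolt even though Bolt lies between Concept 1 and the peak Model S1 on the axis — preferences dip and rise again. Not single-peaked.
Cluster 4 (peak Model S1 at position 4): ranking walks positions 4-3-5-2-1, expanding outward from the peak — single-peaked.
Cluster 1 violates single-peakedness, so the profile is not single-peaked on this axis.

no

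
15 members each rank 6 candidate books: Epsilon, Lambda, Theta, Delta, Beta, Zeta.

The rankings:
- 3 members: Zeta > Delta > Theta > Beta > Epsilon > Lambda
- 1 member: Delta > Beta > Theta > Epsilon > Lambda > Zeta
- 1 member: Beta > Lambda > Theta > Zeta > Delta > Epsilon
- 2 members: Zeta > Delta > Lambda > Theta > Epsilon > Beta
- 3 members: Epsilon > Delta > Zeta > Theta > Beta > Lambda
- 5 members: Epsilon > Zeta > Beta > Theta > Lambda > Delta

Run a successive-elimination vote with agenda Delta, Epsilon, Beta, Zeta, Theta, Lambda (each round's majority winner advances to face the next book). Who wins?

Epsilon

Round 1: Delta vs Epsilon — 7–8, Epsilon advances.
Round 2: Epsilon vs Beta — 10–5, Epsilon advances.
Round 3: Epsilon vs Zeta — 9–6, Epsilon advances.
Round 4: Epsilon vs Theta — 8–7, Epsilon advances.
Round 5: Epsilon vs Lambda — 12–3, Epsilon advances.
The agenda winner is Epsilon.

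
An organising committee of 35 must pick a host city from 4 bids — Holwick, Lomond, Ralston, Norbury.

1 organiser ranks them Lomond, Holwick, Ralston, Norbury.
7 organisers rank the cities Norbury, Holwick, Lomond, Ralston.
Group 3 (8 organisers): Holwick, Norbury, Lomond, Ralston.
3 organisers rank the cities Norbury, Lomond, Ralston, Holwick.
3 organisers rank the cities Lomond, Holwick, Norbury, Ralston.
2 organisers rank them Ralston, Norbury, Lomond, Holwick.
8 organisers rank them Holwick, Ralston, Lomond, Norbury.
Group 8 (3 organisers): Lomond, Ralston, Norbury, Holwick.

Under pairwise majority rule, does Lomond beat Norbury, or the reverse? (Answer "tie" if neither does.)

Ballots ranking Lomond above Norbury: 1 + 3 + 8 + 3 = 15.
Ballots ranking Norbury above Lomond: 35 − 15 = 20.
Norbury wins the head-to-head 20–15.

Norbury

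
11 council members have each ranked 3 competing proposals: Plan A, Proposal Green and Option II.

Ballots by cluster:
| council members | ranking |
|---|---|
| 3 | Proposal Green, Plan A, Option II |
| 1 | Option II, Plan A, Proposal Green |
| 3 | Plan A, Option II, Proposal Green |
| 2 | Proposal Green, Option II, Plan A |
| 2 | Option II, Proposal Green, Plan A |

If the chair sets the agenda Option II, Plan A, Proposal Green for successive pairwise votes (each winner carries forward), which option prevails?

Round 1: Option II vs Plan A — 5–6, Plan A advances.
Round 2: Plan A vs Proposal Green — 4–7, Proposal Green advances.
Proposal Green survives the agenda.

Proposal Green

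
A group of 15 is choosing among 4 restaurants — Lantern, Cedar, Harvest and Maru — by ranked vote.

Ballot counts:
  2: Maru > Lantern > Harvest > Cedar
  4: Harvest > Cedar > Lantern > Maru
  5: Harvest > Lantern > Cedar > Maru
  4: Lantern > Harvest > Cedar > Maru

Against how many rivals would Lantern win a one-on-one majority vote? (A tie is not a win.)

2

Lantern against each rival (15 friends):
Lantern vs Cedar: 11 to 4, Lantern.
Lantern vs Harvest: Harvest, 9–6.
Lantern–Maru: Lantern 13–2.
Lantern beats Cedar, Maru; loses to Harvest — 2 pairwise wins.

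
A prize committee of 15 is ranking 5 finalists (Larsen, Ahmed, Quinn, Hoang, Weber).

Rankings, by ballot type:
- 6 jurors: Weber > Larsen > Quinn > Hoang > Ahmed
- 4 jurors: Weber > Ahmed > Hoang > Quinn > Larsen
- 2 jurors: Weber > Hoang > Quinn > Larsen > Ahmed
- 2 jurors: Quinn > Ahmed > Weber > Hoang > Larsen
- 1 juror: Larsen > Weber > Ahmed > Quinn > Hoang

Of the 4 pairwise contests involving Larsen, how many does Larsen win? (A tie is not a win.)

Larsen against each rival (15 jurors):
Larsen vs Ahmed: Larsen wins 9–6.
Larsen vs Quinn: 6+1 = 7 for Larsen, 8 for Quinn — Quinn by 8–7.
Larsen vs Hoang: 6+1 = 7 for Larsen, 8 for Hoang — Hoang by 8–7.
Larsen–Weber: Weber 14–1.
Larsen beats Ahmed; loses to Quinn, Hoang, Weber — 1 pairwise win.

1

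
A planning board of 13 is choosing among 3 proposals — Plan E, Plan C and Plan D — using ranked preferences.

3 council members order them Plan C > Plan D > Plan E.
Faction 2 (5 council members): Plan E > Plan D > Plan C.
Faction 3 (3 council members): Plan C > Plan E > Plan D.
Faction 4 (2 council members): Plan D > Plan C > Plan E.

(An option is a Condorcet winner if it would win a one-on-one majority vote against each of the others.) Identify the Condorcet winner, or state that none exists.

Check each pair by majority over 13 ballots:
Plan E vs Plan C: 5 to 8, Plan C.
Plan E vs Plan D: Plan E preferred on 5+3 = 8 ballots; Plan E wins 8–5.
Plan C vs Plan D: 6 to 7, Plan D.
Every option loses at least once (Plan E loses to Plan C; Plan C loses to Plan D; Plan D loses to Plan E). The majority relation contains the cycle Plan E → Plan D → Plan C → Plan E, so there is no Condorcet winner.

none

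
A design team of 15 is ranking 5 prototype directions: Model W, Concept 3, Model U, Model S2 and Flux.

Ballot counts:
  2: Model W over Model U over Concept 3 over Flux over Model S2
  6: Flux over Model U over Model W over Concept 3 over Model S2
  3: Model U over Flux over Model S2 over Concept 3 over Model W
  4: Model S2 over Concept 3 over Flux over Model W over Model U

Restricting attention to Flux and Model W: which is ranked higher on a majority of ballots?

Flux

Ballots ranking Flux above Model W: 6 + 3 + 4 = 13.
Ballots ranking Model W above Flux: 15 − 13 = 2.
Flux wins the head-to-head 13–2.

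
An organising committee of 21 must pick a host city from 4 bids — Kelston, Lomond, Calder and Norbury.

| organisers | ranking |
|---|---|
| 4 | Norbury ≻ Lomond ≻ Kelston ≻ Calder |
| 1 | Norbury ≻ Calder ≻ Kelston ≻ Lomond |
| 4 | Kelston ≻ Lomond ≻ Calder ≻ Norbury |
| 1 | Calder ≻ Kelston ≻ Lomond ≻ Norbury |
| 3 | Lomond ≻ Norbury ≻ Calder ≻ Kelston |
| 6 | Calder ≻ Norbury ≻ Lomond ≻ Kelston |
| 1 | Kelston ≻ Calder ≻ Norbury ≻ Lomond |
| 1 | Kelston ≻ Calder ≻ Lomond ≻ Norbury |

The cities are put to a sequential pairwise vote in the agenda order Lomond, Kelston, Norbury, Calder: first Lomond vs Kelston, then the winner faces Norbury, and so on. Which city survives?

Round 1: Lomond vs Kelston — 13–8, Lomond advances.
Round 2: Lomond vs Norbury — 9–12, Norbury advances.
Round 3: Norbury vs Calder — 8–13, Calder advances.
Calder survives the agenda.

Calder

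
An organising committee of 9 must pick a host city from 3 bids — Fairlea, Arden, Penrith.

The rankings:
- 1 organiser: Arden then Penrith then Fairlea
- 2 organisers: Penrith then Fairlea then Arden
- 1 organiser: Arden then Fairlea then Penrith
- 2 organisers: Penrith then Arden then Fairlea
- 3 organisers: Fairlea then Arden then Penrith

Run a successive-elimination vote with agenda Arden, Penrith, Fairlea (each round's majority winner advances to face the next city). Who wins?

Round 1: Arden vs Penrith — 5–4, Arden advances.
Round 2: Arden vs Fairlea — 4–5, Fairlea advances.
The agenda winner is Fairlea.

Fairlea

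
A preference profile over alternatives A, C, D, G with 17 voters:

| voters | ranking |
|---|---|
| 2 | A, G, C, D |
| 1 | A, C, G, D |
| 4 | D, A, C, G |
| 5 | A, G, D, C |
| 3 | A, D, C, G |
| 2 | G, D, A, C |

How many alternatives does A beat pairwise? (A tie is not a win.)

A against each rival (17 voters):
A vs C: A wins 17–0.
A vs D: 11 to 6, A.
A vs G: 2+1+4+5+3 = 15 for A, 2 for G — A by 15–2.
A beats C, D, G — 3 pairwise wins.

3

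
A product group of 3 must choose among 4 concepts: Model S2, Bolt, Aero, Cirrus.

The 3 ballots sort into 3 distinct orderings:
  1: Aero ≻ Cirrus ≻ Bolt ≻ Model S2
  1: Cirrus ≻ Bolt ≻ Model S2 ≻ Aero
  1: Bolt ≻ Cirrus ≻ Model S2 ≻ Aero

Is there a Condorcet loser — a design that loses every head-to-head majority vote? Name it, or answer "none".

Aero

Pairwise majorities:
Model S2 vs Bolt: Model S2 is ranked higher on 0 ballots, Bolt on 3. Bolt wins 3–0.
Model S2–Aero: Model S2 2–1.
Model S2 vs Cirrus: Model S2 preferred on 0 ballots; Cirrus wins 3–0.
Bolt vs Aero: 2 to 1, Bolt.
Bolt vs Cirrus: 1 to 2, Cirrus.
Aero vs Cirrus: 1 for Aero, 2 for Cirrus — Cirrus by 2–1.
Aero loses to every other design — it is the Condorcet loser.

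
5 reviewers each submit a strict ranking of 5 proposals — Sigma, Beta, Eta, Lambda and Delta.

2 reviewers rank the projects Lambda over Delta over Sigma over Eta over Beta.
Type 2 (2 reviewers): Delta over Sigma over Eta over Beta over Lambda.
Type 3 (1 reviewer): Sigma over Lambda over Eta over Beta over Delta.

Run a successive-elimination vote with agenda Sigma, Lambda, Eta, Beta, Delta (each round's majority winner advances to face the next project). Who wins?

Round 1: Sigma vs Lambda — 3–2, Sigma advances.
Round 2: Sigma vs Eta — 5–0, Sigma advances.
Round 3: Sigma vs Beta — 5–0, Sigma advances.
Round 4: Sigma vs Delta — 1–4, Delta advances.
The agenda winner is Delta.

Delta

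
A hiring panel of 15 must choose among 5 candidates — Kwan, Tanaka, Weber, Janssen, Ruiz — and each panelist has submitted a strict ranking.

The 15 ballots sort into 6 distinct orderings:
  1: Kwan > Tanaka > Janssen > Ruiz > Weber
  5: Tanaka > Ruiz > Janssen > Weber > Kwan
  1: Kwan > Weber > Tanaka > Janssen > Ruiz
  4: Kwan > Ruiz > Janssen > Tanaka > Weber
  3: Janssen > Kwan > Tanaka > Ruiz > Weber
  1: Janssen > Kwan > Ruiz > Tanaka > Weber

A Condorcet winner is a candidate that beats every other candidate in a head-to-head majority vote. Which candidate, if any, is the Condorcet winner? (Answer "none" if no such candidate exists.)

none

Check each pair by majority over 15 ballots:
Kwan vs Tanaka: Kwan preferred on 1+1+4+3+1 = 10 ballots; Kwan wins 10–5.
Kwan vs Weber: Kwan wins 10–5.
Kwan–Janssen: Janssen 9–6.
Kwan vs Ruiz: Kwan, 10–5.
Tanaka vs Weber: Tanaka is ranked higher on 1+5+4+3+1 = 14 ballots, Weber on 1. Tanaka wins 14–1.
Tanaka vs Janssen: Tanaka is ranked higher on 1+5+1 = 7 ballots, Janssen on 8. Janssen wins 8–7.
Tanaka vs Ruiz: Tanaka, 10–5.
Weber vs Janssen: 1 to 14, Janssen.
Weber–Ruiz: Ruiz 14–1.
Janssen vs Ruiz: Ruiz, 9–6.
No candidate is unbeaten: Kwan loses to Janssen; Tanaka loses to Kwan; Weber loses to Kwan; Janssen loses to Ruiz; Ruiz loses to Kwan. In particular Kwan → Ruiz → Janssen → Kwan is a majority cycle — no Condorcet winner exists.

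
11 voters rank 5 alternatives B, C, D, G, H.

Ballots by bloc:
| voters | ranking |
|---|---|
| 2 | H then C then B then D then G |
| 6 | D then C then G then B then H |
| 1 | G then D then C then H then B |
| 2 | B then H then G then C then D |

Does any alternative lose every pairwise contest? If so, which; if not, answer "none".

Pairwise majorities:
B vs C: 2 for B, 9 for C — C by 9–2.
B vs D: D wins 7–4.
B vs G: 2+2 = 4 for B, 7 for G — G by 7–4.
B vs H: 8 to 3, B.
C vs D: 4 to 7, D.
C vs G: C preferred on 2+6 = 8 ballots; C wins 8–3.
C–H: C 7–4.
D vs G: D, 8–3.
D vs H: 6+1 = 7 for D, 4 for H — D by 7–4.
G vs H: 6+1 = 7 for G, 4 for H — G by 7–4.
Only H has no wins; H is the Condorcet loser.

H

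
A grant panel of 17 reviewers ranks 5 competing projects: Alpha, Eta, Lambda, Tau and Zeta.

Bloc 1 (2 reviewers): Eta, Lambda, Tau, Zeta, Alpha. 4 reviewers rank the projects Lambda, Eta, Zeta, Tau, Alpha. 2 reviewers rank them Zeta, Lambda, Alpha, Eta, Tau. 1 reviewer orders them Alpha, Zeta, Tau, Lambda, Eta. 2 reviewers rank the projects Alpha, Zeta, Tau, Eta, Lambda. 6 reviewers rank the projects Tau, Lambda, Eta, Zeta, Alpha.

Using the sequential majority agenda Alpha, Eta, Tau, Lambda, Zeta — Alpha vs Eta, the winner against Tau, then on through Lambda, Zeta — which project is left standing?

Round 1: Alpha vs Eta — 5–12, Eta advances.
Round 2: Eta vs Tau — 8–9, Tau advances.
Round 3: Tau vs Lambda — 9–8, Tau advances.
Round 4: Tau vs Zeta — 8–9, Zeta advances.
The agenda winner is Zeta.

Zeta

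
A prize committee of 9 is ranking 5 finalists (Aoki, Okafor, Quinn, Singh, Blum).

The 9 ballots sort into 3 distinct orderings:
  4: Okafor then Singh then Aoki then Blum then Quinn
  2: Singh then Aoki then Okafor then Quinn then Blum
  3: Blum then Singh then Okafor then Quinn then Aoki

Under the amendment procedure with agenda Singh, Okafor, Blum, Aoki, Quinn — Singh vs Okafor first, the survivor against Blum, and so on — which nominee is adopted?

Round 1: Singh vs Okafor — 5–4, Singh advances.
Round 2: Singh vs Blum — 6–3, Singh advances.
Round 3: Singh vs Aoki — 9–0, Singh advances.
Round 4: Singh vs Quinn — 9–0, Singh advances.
The agenda winner is Singh.

Singh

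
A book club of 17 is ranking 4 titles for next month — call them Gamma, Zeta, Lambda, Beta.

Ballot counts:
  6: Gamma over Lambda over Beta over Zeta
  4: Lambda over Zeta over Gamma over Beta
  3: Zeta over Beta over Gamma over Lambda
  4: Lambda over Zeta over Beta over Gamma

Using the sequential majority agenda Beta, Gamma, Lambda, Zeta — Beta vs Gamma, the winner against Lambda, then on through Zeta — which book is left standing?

Zeta

Round 1: Beta vs Gamma — 7–10, Gamma advances.
Round 2: Gamma vs Lambda — 9–8, Gamma advances.
Round 3: Gamma vs Zeta — 6–11, Zeta advances.
The agenda winner is Zeta.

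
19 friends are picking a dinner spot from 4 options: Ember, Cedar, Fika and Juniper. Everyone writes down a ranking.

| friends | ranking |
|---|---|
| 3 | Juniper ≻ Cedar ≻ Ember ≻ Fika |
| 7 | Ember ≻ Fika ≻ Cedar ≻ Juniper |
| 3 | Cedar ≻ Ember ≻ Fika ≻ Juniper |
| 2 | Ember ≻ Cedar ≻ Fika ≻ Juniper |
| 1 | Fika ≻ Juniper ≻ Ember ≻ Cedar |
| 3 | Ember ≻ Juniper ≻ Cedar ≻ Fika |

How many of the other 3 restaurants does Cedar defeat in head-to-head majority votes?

Cedar against each rival (19 friends):
Cedar vs Ember: Cedar is ranked higher on 3+3 = 6 ballots, Ember on 13. Ember wins 13–6.
Cedar–Fika: Cedar 11–8.
Cedar vs Juniper: Cedar preferred on 7+3+2 = 12 ballots; Cedar wins 12–7.
Cedar beats Fika, Juniper; loses to Ember — 2 pairwise wins.

2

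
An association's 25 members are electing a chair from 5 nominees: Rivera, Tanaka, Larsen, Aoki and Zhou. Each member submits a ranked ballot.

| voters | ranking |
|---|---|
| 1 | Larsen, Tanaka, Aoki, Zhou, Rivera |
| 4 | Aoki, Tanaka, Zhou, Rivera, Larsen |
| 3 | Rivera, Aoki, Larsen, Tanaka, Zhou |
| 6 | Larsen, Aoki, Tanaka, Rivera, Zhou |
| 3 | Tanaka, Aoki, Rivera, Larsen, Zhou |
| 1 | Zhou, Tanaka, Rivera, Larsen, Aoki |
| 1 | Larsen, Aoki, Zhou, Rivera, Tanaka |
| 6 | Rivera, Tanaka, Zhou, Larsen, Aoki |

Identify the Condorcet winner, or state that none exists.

none

Check each pair by majority over 25 ballots:
Rivera vs Tanaka: Rivera is ranked higher on 3+1+6 = 10 ballots, Tanaka on 15. Tanaka wins 15–10.
Rivera vs Larsen: Rivera wins 17–8.
Rivera vs Aoki: Rivera is ranked higher on 3+1+6 = 10 ballots, Aoki on 15. Aoki wins 15–10.
Rivera vs Zhou: Rivera wins 18–7.
Tanaka vs Larsen: 14 to 11, Tanaka.
Tanaka vs Aoki: Aoki, 14–11.
Tanaka vs Zhou: Tanaka is ranked higher on 1+4+3+6+3+6 = 23 ballots, Zhou on 2. Tanaka wins 23–2.
Larsen vs Aoki: Larsen is ranked higher on 1+6+1+1+6 = 15 ballots, Aoki on 10. Larsen wins 15–10.
Larsen vs Zhou: Larsen wins 14–11.
Aoki–Zhou: Aoki 18–7.
Every candidate loses at least once (Rivera loses to Tanaka; Tanaka loses to Aoki; Larsen loses to Rivera; Aoki loses to Larsen; Zhou loses to Rivera). The majority relation contains the cycle Rivera beats Larsen beats Aoki beats Rivera, so there is no Condorcet winner.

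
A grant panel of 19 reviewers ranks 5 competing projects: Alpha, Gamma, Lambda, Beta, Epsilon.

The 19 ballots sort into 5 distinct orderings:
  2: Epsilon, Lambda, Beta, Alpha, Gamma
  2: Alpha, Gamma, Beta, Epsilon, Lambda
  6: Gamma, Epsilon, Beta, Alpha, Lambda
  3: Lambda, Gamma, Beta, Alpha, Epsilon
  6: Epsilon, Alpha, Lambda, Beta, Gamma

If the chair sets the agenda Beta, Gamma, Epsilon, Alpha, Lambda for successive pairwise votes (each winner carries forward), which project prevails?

Round 1: Beta vs Gamma — 8–11, Gamma advances.
Round 2: Gamma vs Epsilon — 11–8, Gamma advances.
Round 3: Gamma vs Alpha — 9–10, Alpha advances.
Round 4: Alpha vs Lambda — 14–5, Alpha advances.
The agenda winner is Alpha.

Alpha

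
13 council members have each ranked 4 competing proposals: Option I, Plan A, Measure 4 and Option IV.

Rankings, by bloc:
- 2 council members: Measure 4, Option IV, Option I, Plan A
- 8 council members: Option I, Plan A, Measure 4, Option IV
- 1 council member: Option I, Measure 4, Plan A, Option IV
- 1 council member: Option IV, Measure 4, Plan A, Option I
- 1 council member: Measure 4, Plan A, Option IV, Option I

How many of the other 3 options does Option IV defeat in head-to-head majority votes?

Option IV against each rival (13 council members):
Option IV vs Option I: Option I wins 9–4.
Option IV vs Plan A: 3 to 10, Plan A.
Option IV–Measure 4: Measure 4 12–1.
Option IV beats no one; loses to Option I, Plan A, Measure 4 — 0 pairwise wins.

0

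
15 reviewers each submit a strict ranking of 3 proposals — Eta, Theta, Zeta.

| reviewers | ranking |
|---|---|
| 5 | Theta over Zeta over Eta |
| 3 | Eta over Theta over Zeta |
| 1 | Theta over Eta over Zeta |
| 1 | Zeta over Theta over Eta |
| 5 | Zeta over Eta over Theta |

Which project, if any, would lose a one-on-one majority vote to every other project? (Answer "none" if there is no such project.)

Head-to-head results (15 reviewers):
Eta vs Theta: 3+5 = 8 for Eta, 7 for Theta — Eta by 8–7.
Eta vs Zeta: Zeta wins 11–4.
Theta vs Zeta: Theta preferred on 5+3+1 = 9 ballots; Theta wins 9–6.
Each project has at least one pairwise win (Eta beats Theta; Theta beats Zeta; Zeta beats Eta) — no Condorcet loser.

none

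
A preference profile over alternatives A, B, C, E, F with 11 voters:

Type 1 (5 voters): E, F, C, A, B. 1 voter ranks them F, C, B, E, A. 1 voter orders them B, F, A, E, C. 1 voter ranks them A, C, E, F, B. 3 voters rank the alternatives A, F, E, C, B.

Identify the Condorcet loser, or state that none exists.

Head-to-head results (11 voters):
A vs B: A is ranked higher on 5+1+3 = 9 ballots, B on 2. A wins 9–2.
A vs C: C, 6–5.
A vs E: E, 6–5.
A vs F: F wins 7–4.
B–C: C 10–1.
B–E: E 9–2.
B vs F: 1 to 10, F.
C vs E: 1+1 = 2 for C, 9 for E — E by 9–2.
C vs F: 1 for C, 10 for F — F by 10–1.
E vs F: E wins 6–5.
Only B has no wins; B is the Condorcet loser.

B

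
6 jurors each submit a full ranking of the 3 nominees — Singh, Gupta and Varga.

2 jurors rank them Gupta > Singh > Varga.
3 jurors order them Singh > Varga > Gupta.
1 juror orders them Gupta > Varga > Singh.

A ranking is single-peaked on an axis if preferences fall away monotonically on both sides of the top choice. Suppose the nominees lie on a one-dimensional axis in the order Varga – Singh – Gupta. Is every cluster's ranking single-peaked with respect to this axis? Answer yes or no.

no

Axis positions: Varga=1, Singh=2, Gupta=3.
Cluster 1 (peak Gupta at position 3): ranking walks positions 3-2-1, expanding outward from the peak — single-peaked.
Cluster 2 (peak Singh at position 2): ranking walks positions 2-1-3, expanding outward from the peak — single-peaked.
Cluster 3: ranking walks positions 3-1-2; Varga is ranked above Singh even though Singh lies between Varga and the peak Gupta on the axis — preferences dip and rise again. Not single-peaked.
Cluster 3 violates single-peakedness, so the profile is not single-peaked on this axis.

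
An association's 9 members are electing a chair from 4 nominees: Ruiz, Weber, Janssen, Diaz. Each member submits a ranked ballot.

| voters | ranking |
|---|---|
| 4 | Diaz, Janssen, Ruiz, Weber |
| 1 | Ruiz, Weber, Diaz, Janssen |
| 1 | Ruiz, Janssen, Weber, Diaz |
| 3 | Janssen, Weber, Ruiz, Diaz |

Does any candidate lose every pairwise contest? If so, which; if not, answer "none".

none

Pairwise majorities:
Ruiz vs Weber: Ruiz, 6–3.
Ruiz vs Janssen: Janssen wins 7–2.
Ruiz–Diaz: Ruiz 5–4.
Weber vs Janssen: Janssen wins 8–1.
Weber vs Diaz: 1+1+3 = 5 for Weber, 4 for Diaz — Weber by 5–4.
Janssen vs Diaz: Janssen preferred on 1+3 = 4 ballots; Diaz wins 5–4.
Every candidate wins at least one matchup (Ruiz beats Weber; Weber beats Diaz; Janssen beats Ruiz; Diaz beats Janssen), so there is no Condorcet loser.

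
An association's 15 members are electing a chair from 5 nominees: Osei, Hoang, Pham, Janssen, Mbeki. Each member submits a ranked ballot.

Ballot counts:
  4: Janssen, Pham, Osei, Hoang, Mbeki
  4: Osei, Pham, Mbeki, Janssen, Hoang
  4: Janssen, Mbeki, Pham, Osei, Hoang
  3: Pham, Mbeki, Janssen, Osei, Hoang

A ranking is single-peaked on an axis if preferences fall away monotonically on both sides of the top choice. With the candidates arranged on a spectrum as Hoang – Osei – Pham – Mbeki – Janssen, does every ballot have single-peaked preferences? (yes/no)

no

Axis positions: Hoang=1, Osei=2, Pham=3, Mbeki=4, Janssen=5.
Ballot type 1: ranking walks positions 5-3-2-1-4; Pham is ranked above Mbeki even though Mbeki lies between Pham and the peak Janssen on the axis — preferences dip and rise again. Not single-peaked.
Ballot type 2 (peak Osei at position 2): ranking walks positions 2-3-4-5-1, expanding outward from the peak — single-peaked.
Ballot type 3 (peak Janssen at position 5): ranking walks positions 5-4-3-2-1, expanding outward from the peak — single-peaked.
Ballot type 4 (peak Pham at position 3): ranking walks positions 3-4-5-2-1, expanding outward from the peak — single-peaked.
Ballot type 1 violates single-peakedness, so the profile is not single-peaked on this axis.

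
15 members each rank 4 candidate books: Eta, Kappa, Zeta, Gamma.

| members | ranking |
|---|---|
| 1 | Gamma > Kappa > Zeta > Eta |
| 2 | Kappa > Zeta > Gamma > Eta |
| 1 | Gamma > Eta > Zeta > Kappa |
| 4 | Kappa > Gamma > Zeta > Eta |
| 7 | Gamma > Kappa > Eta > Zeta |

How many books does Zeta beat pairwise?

Zeta against each rival (15 members):
Zeta vs Eta: 1+2+4 = 7 for Zeta, 8 for Eta — Eta by 8–7.
Zeta vs Kappa: Kappa wins 14–1.
Zeta–Gamma: Gamma 13–2.
Zeta beats no one; loses to Eta, Kappa, Gamma — 0 pairwise wins.

0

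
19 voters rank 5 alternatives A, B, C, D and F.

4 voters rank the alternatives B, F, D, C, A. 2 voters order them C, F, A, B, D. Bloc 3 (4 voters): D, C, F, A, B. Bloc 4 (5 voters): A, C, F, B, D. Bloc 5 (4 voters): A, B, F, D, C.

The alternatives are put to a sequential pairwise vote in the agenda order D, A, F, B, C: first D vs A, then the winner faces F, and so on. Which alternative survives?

Round 1: D vs A — 8–11, A advances.
Round 2: A vs F — 9–10, F advances.
Round 3: F vs B — 11–8, F advances.
Round 4: F vs C — 8–11, C advances.
C survives the agenda.

C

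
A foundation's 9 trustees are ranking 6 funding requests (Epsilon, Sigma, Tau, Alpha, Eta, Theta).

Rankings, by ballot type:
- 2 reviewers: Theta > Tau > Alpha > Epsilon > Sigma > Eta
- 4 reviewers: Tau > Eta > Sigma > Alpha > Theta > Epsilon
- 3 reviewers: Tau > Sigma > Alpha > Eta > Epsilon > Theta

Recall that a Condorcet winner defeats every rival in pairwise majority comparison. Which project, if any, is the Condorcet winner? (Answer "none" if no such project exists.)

Tau

Head-to-head results (9 reviewers):
Epsilon vs Sigma: Epsilon is ranked higher on 2 ballots, Sigma on 7. Sigma wins 7–2.
Epsilon vs Tau: Epsilon is ranked higher on 0 ballots, Tau on 9. Tau wins 9–0.
Epsilon vs Alpha: Epsilon is ranked higher on 0 ballots, Alpha on 9. Alpha wins 9–0.
Epsilon vs Eta: 2 to 7, Eta.
Epsilon vs Theta: 3 for Epsilon, 6 for Theta — Theta by 6–3.
Sigma vs Tau: 0 to 9, Tau.
Sigma vs Alpha: 7 to 2, Sigma.
Sigma vs Eta: Sigma preferred on 2+3 = 5 ballots; Sigma wins 5–4.
Sigma vs Theta: 4+3 = 7 for Sigma, 2 for Theta — Sigma by 7–2.
Tau vs Alpha: Tau preferred on 2+4+3 = 9 ballots; Tau wins 9–0.
Tau vs Eta: 2+4+3 = 9 for Tau, 0 for Eta — Tau by 9–0.
Tau vs Theta: 4+3 = 7 for Tau, 2 for Theta — Tau by 7–2.
Alpha vs Eta: Alpha preferred on 2+3 = 5 ballots; Alpha wins 5–4.
Alpha vs Theta: 7 to 2, Alpha.
Eta vs Theta: 4+3 = 7 for Eta, 2 for Theta — Eta by 7–2.
Tau beats each of Epsilon, Sigma, Alpha, Eta, Theta — Tau is the Condorcet winner.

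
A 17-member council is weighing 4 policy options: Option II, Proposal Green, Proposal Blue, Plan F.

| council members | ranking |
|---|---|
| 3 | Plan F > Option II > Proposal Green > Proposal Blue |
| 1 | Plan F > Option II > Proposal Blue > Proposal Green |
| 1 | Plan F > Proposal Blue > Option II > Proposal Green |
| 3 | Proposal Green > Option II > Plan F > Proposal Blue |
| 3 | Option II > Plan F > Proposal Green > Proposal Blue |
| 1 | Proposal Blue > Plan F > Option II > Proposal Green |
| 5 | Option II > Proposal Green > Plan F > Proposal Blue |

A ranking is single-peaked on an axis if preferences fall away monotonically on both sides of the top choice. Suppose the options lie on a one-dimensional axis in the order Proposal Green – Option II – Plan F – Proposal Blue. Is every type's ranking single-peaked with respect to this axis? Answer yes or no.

yes

Axis positions: Proposal Green=1, Option II=2, Plan F=3, Proposal Blue=4.
Type 1 (peak Plan F at position 3): ranking walks positions 3-2-1-4, expanding outward from the peak — single-peaked.
Type 2 (peak Plan F at position 3): ranking walks positions 3-2-4-1, expanding outward from the peak — single-peaked.
Type 3 (peak Plan F at position 3): ranking walks positions 3-4-2-1, expanding outward from the peak — single-peaked.
Type 4 (peak Proposal Green at position 1): ranking walks positions 1-2-3-4, expanding outward from the peak — single-peaked.
Type 5 (peak Option II at position 2): ranking walks positions 2-3-1-4, expanding outward from the peak — single-peaked.
Type 6 (peak Proposal Blue at position 4): ranking walks positions 4-3-2-1, expanding outward from the peak — single-peaked.
Type 7 (peak Option II at position 2): ranking walks positions 2-1-3-4, expanding outward from the peak — single-peaked.
Every ranking is single-peaked on this axis.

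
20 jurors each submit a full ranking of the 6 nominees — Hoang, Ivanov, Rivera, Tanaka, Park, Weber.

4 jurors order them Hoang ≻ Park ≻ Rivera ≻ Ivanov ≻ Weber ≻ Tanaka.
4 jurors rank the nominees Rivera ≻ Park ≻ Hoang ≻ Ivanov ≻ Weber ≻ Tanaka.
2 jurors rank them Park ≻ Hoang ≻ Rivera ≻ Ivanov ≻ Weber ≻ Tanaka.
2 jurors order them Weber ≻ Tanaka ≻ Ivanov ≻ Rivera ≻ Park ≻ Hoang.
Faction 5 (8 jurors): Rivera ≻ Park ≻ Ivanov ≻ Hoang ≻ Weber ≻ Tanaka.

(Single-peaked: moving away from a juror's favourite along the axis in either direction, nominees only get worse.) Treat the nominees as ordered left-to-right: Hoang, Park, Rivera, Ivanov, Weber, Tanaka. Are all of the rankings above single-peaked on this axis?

yes

Axis positions: Hoang=1, Park=2, Rivera=3, Ivanov=4, Weber=5, Tanaka=6.
Faction 1 (peak Hoang at position 1): ranking walks positions 1-2-3-4-5-6, expanding outward from the peak — single-peaked.
Faction 2 (peak Rivera at position 3): ranking walks positions 3-2-1-4-5-6, expanding outward from the peak — single-peaked.
Faction 3 (peak Park at position 2): ranking walks positions 2-1-3-4-5-6, expanding outward from the peak — single-peaked.
Faction 4 (peak Weber at position 5): ranking walks positions 5-6-4-3-2-1, expanding outward from the peak — single-peaked.
Faction 5 (peak Rivera at position 3): ranking walks positions 3-2-4-1-5-6, expanding outward from the peak — single-peaked.
Every ranking is single-peaked on this axis.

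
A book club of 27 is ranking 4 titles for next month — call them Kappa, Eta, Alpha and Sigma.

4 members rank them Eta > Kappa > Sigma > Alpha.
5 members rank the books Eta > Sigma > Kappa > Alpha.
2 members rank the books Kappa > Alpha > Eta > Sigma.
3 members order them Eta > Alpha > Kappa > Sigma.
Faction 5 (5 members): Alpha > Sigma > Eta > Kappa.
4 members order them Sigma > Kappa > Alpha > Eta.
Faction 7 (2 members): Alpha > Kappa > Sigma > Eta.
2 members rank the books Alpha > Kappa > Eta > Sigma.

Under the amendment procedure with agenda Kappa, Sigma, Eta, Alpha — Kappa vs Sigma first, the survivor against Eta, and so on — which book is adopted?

Alpha

Round 1: Kappa vs Sigma — 13–14, Sigma advances.
Round 2: Sigma vs Eta — 11–16, Eta advances.
Round 3: Eta vs Alpha — 12–15, Alpha advances.
Alpha survives the agenda.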